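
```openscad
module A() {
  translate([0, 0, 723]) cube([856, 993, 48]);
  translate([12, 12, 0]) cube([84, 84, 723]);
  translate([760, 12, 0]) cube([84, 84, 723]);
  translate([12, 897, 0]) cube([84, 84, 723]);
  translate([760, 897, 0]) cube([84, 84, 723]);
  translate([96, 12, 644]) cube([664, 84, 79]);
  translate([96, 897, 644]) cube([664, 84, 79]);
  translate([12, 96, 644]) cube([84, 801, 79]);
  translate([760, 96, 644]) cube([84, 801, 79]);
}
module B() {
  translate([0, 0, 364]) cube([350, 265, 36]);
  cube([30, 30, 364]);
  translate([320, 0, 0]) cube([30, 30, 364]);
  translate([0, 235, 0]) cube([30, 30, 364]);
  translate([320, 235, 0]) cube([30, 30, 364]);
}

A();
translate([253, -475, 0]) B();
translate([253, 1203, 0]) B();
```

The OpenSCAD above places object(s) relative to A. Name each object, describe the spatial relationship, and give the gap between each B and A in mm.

Each stool's nearest face is 210 mm from the table's bounding box.

A is a table. B is a stool. Two stools sit around the table at the −y, +y sides. The gap between each stool and the table is 210 mm.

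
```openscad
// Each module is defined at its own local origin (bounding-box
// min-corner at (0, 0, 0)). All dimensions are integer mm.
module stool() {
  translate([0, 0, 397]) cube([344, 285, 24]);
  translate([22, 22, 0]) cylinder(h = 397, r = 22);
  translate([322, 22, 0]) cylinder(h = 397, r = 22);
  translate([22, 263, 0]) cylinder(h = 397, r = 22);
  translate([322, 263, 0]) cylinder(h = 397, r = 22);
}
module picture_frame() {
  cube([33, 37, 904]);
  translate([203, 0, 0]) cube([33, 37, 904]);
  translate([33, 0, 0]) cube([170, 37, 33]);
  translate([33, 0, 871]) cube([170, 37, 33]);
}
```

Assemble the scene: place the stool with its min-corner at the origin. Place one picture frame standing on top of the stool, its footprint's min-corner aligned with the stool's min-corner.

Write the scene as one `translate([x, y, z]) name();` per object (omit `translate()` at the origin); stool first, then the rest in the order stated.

stool();
translate([0, 0, 421]) picture_frame();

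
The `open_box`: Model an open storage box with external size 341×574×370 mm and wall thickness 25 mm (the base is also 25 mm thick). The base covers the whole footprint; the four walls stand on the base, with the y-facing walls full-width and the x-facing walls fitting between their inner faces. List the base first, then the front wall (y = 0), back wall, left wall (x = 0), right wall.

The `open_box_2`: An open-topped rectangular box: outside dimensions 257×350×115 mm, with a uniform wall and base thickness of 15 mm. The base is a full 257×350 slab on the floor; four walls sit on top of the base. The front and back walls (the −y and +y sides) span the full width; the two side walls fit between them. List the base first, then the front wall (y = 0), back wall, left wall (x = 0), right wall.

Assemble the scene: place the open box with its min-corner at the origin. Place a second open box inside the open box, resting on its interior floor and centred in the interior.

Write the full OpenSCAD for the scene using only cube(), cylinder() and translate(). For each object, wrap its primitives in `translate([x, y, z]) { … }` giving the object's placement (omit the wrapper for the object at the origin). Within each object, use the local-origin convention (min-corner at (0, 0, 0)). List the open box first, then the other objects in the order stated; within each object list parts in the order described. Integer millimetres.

cube([341, 574, 25]);
translate([0, 0, 25]) cube([341, 25, 345]);
translate([0, 549, 25]) cube([341, 25, 345]);
translate([0, 25, 25]) cube([25, 524, 345]);
translate([316, 25, 25]) cube([25, 524, 345]);
translate([42, 112, 25]) {
  cube([257, 350, 15]);
  translate([0, 0, 15]) cube([257, 15, 100]);
  translate([0, 335, 15]) cube([257, 15, 100]);
  translate([0, 15, 15]) cube([15, 320, 100]);
  translate([242, 15, 15]) cube([15, 320, 100]);
}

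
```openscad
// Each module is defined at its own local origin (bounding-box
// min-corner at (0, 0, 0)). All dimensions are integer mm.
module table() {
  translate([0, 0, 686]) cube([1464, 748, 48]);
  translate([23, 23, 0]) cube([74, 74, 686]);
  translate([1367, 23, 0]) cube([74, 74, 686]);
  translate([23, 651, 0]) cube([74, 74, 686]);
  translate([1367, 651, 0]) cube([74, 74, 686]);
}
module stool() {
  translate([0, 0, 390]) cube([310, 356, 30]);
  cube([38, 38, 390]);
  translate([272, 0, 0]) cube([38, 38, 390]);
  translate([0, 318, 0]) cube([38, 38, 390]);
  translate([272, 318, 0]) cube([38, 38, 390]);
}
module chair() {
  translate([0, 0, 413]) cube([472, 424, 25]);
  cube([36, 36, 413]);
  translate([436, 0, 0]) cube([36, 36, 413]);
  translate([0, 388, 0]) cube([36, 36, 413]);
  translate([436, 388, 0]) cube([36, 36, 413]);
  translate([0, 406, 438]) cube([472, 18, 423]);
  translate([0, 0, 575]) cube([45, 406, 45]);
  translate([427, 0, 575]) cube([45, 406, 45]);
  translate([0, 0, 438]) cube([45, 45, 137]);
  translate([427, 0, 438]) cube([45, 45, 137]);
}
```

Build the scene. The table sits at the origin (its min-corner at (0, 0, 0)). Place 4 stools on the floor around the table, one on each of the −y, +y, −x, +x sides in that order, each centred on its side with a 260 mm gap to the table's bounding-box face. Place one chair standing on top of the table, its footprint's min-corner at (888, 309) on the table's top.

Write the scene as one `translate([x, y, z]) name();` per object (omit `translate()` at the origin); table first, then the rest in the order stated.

table();
translate([577, -616, 0]) stool();
translate([577, 1008, 0]) stool();
translate([-570, 196, 0]) stool();
translate([1724, 196, 0]) stool();
translate([888, 309, 734]) chair();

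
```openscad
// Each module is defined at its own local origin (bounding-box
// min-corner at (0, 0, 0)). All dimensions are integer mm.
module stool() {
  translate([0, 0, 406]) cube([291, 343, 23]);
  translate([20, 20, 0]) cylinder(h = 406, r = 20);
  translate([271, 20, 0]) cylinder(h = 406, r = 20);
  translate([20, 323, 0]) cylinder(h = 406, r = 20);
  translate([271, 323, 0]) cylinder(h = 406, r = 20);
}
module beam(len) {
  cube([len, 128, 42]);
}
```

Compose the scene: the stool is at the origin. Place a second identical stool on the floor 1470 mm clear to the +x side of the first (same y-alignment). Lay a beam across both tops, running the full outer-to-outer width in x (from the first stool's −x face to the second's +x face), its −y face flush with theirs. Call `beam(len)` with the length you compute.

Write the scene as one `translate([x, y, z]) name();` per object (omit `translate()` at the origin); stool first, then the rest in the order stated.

stool();
translate([1761, 0, 0]) stool();
translate([0, 0, 429]) beam(2052);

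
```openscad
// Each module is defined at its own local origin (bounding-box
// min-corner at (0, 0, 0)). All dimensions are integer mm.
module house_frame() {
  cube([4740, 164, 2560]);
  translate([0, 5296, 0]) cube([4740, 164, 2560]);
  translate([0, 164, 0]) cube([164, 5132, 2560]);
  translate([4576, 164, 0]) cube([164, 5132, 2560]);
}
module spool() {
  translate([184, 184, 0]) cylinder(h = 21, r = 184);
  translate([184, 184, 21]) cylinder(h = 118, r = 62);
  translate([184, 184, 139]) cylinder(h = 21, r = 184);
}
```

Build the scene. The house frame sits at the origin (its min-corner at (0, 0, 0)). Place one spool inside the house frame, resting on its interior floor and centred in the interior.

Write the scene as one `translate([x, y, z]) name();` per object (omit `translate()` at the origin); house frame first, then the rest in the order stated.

house_frame();
translate([2186, 2546, 0]) spool();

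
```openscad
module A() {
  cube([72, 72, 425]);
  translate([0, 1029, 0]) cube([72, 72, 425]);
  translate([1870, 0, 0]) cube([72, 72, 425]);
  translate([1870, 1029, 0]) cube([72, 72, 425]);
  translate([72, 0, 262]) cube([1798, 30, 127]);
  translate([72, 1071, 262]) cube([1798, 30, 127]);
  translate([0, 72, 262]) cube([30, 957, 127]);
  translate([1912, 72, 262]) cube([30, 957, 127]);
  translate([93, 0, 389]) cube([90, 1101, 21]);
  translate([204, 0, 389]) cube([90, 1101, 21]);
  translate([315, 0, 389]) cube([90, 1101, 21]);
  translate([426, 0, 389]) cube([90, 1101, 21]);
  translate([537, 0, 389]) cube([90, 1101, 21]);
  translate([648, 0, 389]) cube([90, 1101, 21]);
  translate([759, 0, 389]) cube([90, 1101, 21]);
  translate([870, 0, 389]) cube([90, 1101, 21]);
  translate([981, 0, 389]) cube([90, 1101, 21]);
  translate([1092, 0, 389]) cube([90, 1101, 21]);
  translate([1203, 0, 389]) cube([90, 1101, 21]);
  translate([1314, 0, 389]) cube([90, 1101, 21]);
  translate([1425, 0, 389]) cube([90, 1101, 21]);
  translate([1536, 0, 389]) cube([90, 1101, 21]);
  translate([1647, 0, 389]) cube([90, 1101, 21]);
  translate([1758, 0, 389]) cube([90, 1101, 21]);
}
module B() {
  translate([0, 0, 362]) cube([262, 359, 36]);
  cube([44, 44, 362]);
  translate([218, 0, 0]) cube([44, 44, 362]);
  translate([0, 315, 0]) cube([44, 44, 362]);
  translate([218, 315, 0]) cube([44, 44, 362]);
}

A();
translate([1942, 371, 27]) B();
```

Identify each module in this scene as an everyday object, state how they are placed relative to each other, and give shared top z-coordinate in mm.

Both tops at z = 425 mm.

A is a bed frame. B is a stool. The stool is beside the bed frame with their tops flush at z = 425. The shared top z-coordinate is 425 mm.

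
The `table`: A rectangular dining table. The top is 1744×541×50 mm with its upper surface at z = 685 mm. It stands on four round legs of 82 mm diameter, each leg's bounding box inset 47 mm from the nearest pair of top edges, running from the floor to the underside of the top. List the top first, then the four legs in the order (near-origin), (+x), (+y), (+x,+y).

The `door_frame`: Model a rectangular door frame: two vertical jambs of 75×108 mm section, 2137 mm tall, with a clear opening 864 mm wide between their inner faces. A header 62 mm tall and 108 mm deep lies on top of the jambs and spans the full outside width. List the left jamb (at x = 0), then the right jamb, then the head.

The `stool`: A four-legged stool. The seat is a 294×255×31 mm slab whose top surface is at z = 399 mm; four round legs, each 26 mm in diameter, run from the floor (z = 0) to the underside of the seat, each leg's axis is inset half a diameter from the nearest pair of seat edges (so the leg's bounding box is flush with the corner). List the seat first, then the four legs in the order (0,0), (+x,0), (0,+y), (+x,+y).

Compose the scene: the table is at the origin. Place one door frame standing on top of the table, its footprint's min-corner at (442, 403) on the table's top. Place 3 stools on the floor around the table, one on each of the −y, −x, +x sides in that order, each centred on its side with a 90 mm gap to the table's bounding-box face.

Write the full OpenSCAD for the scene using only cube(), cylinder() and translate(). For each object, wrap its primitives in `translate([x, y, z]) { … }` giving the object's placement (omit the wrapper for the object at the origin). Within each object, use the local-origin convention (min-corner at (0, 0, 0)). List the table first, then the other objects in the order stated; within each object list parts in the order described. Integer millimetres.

translate([0, 0, 635]) cube([1744, 541, 50]);
translate([88, 88, 0]) cylinder(h = 635, r = 41);
translate([1656, 88, 0]) cylinder(h = 635, r = 41);
translate([88, 453, 0]) cylinder(h = 635, r = 41);
translate([1656, 453, 0]) cylinder(h = 635, r = 41);
translate([442, 403, 685]) {
  cube([75, 108, 2137]);
  translate([939, 0, 0]) cube([75, 108, 2137]);
  translate([0, 0, 2137]) cube([1014, 108, 62]);
}
translate([725, -345, 0]) {
  translate([0, 0, 368]) cube([294, 255, 31]);
  translate([13, 13, 0]) cylinder(h = 368, r = 13);
  translate([281, 13, 0]) cylinder(h = 368, r = 13);
  translate([13, 242, 0]) cylinder(h = 368, r = 13);
  translate([281, 242, 0]) cylinder(h = 368, r = 13);
}
translate([-384, 143, 0]) {
  translate([0, 0, 368]) cube([294, 255, 31]);
  translate([13, 13, 0]) cylinder(h = 368, r = 13);
  translate([281, 13, 0]) cylinder(h = 368, r = 13);
  translate([13, 242, 0]) cylinder(h = 368, r = 13);
  translate([281, 242, 0]) cylinder(h = 368, r = 13);
}
translate([1834, 143, 0]) {
  translate([0, 0, 368]) cube([294, 255, 31]);
  translate([13, 13, 0]) cylinder(h = 368, r = 13);
  translate([281, 13, 0]) cylinder(h = 368, r = 13);
  translate([13, 242, 0]) cylinder(h = 368, r = 13);
  translate([281, 242, 0]) cylinder(h = 368, r = 13);
}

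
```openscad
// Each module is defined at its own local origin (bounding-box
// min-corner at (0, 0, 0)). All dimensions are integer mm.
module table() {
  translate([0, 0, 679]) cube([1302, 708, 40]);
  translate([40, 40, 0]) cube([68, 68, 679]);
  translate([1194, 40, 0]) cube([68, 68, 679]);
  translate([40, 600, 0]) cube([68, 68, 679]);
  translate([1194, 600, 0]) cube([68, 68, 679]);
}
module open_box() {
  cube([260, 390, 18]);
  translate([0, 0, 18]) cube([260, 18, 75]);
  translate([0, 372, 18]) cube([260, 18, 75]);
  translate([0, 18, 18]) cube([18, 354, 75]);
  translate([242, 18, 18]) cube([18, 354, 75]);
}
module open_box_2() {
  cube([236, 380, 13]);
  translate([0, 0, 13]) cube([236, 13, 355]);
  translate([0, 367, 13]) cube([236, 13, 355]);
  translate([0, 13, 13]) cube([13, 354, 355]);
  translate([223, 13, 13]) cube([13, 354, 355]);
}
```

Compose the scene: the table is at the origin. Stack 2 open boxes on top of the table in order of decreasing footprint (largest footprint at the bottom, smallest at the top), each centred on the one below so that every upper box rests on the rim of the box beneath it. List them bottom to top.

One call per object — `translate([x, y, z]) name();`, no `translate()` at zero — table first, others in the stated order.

table();
translate([521, 159, 719]) open_box();
translate([533, 164, 812]) open_box_2();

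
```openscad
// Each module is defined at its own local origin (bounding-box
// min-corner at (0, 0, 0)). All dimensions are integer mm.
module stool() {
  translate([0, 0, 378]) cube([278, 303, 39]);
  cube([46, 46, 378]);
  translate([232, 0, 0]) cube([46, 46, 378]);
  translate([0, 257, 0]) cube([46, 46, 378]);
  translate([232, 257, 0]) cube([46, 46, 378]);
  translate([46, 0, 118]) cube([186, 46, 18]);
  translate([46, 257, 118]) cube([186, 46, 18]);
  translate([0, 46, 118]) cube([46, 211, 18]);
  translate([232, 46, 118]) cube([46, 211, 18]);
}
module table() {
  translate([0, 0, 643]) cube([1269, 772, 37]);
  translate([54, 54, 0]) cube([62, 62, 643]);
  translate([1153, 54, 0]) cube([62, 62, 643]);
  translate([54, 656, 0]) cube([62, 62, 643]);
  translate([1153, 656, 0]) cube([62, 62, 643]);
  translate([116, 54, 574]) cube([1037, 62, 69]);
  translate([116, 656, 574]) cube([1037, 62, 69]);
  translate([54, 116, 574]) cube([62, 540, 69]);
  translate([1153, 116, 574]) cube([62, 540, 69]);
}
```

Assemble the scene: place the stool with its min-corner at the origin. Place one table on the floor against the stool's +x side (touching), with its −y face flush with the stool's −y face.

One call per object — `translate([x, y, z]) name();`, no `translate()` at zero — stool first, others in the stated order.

stool();
translate([278, 0, 0]) table();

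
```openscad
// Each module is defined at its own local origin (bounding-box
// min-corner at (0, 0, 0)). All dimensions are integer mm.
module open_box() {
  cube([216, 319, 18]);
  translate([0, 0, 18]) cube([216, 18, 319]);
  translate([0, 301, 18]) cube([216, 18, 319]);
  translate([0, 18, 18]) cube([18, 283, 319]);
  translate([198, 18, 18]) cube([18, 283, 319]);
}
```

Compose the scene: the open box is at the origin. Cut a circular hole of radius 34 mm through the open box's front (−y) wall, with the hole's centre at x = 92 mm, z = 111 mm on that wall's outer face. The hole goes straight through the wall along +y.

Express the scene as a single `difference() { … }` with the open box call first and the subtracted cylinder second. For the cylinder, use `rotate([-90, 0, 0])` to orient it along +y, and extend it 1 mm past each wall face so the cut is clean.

difference() {
  open_box();
  translate([92, -1, 111]) rotate([-90, 0, 0]) cylinder(h = 20, r = 34);
}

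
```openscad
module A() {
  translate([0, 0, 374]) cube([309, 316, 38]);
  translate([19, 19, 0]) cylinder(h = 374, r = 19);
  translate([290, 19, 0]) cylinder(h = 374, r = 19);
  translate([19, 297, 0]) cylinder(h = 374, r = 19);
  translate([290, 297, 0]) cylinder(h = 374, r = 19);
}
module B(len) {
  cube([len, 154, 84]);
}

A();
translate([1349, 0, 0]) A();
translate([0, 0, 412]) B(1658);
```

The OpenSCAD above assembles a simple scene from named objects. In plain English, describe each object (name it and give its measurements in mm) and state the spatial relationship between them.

A is a four-legged stool. The seat is a 309×316×38 mm slab whose top surface is at z = 412 mm; four round legs, each 38 mm in diameter, run from the floor (z = 0) to the underside of the seat, each leg's axis is inset half a diameter from the nearest pair of seat edges (so the leg's bounding box is flush with the corner).

B is a rectangular beam 1658 mm long (x), 154 mm deep (y), 84 mm thick (z).

The beam spans the tops of two stools placed 1040 mm apart, resting at z = 412 mm.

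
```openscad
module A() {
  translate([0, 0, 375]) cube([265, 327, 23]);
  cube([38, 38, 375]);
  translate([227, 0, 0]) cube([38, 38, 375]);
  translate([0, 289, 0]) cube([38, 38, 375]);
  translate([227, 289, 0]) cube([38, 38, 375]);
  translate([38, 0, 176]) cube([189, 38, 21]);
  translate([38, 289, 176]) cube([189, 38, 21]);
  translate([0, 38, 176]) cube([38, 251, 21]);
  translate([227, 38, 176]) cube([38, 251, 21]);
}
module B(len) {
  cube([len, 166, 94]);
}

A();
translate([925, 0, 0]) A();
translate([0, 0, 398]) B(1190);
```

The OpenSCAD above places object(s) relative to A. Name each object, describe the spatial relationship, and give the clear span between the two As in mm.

Second stool starts at x = 925; first ends at x = 265; clear span = 925 − 265 = 660 mm.

A is a stool. B is a beam. A beam spans the tops of two stools. The clear span between the two stools is 660 mm.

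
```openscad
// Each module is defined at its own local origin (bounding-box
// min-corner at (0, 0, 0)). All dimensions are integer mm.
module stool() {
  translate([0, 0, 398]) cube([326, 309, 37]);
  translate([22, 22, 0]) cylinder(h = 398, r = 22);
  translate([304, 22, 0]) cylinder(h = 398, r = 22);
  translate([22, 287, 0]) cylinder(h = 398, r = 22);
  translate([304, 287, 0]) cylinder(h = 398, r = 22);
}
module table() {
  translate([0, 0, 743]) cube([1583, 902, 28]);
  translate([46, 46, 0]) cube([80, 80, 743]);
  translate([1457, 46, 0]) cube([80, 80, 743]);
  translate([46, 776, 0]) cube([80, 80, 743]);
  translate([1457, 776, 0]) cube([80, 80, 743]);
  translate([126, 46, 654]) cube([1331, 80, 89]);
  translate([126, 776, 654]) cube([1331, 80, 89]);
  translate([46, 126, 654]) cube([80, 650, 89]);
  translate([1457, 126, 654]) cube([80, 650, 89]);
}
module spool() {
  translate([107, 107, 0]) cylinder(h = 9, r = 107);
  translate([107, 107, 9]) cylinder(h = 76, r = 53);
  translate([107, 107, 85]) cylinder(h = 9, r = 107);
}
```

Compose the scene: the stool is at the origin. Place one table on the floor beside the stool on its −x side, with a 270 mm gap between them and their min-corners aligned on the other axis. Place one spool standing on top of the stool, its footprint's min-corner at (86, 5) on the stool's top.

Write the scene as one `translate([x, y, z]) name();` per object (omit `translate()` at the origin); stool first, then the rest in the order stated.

stool();
translate([-1853, 0, 0]) table();
translate([86, 5, 435]) spool();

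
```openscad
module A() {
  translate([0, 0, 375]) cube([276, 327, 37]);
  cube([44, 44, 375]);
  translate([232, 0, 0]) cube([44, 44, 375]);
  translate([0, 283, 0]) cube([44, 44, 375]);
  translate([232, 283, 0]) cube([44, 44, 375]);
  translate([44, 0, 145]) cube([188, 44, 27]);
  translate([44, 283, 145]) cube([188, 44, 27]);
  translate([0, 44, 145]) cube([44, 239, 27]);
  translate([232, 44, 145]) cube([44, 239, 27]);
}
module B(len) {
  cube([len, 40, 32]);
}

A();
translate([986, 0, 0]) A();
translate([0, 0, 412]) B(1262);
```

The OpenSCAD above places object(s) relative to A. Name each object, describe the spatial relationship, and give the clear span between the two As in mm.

A is a stool. B is a beam. A beam spans the tops of two stools. The clear span between the two stools is 710 mm.

Second stool starts at x = 986; first ends at x = 276; clear span = 986 − 276 = 710 mm.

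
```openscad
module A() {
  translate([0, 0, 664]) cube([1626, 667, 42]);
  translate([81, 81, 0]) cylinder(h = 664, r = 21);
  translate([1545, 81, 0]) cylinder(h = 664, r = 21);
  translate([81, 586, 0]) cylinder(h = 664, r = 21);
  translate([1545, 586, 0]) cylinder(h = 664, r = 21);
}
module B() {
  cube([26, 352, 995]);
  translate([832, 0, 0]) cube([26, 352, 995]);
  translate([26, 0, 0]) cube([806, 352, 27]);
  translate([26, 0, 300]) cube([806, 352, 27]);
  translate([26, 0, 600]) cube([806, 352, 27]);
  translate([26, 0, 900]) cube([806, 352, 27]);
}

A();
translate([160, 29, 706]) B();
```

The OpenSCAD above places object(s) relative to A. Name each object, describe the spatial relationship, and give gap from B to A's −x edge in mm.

A is a table. B is a bookshelf. The bookshelf is on top of the table. The gap from the bookshelf to the table's −x edge is 160 mm.

The bookshelf's min-x is at 160; the table's min-x is 0; gap = 160 mm.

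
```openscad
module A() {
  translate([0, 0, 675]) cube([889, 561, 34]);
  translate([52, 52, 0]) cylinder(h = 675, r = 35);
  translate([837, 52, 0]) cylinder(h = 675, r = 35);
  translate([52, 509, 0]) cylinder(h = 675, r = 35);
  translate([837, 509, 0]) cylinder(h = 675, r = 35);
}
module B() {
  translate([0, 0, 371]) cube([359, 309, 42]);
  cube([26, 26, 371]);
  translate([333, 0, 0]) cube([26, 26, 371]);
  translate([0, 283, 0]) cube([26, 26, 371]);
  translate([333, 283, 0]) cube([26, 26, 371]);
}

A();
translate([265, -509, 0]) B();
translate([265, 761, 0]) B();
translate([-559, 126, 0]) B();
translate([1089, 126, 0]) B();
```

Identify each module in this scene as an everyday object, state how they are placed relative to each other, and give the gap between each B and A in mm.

Each stool's nearest face is 200 mm from the table's bounding box.

A is a table. B is a stool. Four stools sit around the table at the −y, +y, −x, +x sides. The gap between each stool and the table is 200 mm.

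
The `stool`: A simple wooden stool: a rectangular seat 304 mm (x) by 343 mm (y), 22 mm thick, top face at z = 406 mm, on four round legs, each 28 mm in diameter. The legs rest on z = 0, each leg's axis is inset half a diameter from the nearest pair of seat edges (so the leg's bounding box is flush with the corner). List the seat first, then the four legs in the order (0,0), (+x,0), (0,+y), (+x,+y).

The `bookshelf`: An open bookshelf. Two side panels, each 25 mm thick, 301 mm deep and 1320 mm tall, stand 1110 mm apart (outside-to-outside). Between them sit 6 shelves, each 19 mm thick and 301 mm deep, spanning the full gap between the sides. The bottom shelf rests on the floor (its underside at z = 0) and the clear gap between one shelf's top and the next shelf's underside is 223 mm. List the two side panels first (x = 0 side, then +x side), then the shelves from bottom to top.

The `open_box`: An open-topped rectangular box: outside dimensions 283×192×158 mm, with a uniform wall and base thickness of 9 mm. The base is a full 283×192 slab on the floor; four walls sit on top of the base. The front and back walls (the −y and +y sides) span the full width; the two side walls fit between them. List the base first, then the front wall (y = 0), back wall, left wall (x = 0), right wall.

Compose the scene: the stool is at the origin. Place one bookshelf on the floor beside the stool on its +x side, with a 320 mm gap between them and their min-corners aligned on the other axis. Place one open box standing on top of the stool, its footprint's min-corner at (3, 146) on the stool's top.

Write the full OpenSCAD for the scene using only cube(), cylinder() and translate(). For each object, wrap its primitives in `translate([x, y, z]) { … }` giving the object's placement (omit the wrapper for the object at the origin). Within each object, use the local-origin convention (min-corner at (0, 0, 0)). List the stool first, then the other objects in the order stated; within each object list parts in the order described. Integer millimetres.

translate([0, 0, 384]) cube([304, 343, 22]);
translate([14, 14, 0]) cylinder(h = 384, r = 14);
translate([290, 14, 0]) cylinder(h = 384, r = 14);
translate([14, 329, 0]) cylinder(h = 384, r = 14);
translate([290, 329, 0]) cylinder(h = 384, r = 14);
translate([624, 0, 0]) {
  cube([25, 301, 1320]);
  translate([1085, 0, 0]) cube([25, 301, 1320]);
  translate([25, 0, 0]) cube([1060, 301, 19]);
  translate([25, 0, 242]) cube([1060, 301, 19]);
  translate([25, 0, 484]) cube([1060, 301, 19]);
  translate([25, 0, 726]) cube([1060, 301, 19]);
  translate([25, 0, 968]) cube([1060, 301, 19]);
  translate([25, 0, 1210]) cube([1060, 301, 19]);
}
translate([3, 146, 406]) {
  cube([283, 192, 9]);
  translate([0, 0, 9]) cube([283, 9, 149]);
  translate([0, 183, 9]) cube([283, 9, 149]);
  translate([0, 9, 9]) cube([9, 174, 149]);
  translate([274, 9, 9]) cube([9, 174, 149]);
}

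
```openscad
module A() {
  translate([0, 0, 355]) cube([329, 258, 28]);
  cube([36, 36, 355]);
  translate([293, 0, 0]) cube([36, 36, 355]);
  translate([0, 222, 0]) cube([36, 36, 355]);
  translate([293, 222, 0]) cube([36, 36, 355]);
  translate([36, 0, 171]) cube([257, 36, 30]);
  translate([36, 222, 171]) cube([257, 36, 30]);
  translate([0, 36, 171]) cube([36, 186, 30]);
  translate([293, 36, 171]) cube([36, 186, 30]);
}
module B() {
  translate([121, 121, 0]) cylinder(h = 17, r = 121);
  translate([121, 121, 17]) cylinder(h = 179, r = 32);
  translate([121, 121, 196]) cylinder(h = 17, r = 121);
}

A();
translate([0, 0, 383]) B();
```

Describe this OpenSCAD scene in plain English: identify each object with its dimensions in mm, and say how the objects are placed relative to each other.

A is a four-legged stool. The seat is a 329×258×28 mm slab whose top surface is at z = 383 mm; four square legs, each 36×36 mm in cross-section, run from the floor (z = 0) to the underside of the seat, each flush with a corner of the seat. Four stretchers, 36 mm wide and 30 mm tall, connect adjacent legs with their undersides at z = 171 mm, each running between the inner faces of the legs it joins and aligned with the legs' outer faces on the other axis.

B is a spool: two coaxial disc flanges of radius 121 mm and thickness 17 mm, joined by a core cylinder of radius 32 mm and height 179 mm. The lower flange rests on z = 0 and the three cylinders share a vertical axis.

The spool is on top of the stool.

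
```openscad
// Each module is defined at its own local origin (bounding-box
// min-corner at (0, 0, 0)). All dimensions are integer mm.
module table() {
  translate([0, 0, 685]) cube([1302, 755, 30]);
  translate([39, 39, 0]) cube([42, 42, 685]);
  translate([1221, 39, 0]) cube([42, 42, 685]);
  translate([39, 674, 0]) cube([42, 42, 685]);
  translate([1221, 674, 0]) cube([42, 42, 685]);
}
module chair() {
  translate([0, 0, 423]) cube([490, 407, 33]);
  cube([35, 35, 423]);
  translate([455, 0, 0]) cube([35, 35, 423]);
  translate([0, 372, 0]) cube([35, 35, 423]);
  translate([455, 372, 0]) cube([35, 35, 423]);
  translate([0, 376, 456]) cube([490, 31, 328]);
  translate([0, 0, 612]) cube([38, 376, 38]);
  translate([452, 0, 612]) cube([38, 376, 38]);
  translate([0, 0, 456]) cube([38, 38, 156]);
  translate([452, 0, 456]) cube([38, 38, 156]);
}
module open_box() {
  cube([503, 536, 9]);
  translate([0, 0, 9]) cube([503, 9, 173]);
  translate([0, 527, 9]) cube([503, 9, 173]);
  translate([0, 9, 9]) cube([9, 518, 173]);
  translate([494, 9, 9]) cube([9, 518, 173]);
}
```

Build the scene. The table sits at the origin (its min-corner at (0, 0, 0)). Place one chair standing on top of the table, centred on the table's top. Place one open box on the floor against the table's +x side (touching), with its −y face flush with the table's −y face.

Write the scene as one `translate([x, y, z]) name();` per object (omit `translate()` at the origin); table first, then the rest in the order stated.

table();
translate([406, 174, 715]) chair();
translate([1302, 0, 0]) open_box();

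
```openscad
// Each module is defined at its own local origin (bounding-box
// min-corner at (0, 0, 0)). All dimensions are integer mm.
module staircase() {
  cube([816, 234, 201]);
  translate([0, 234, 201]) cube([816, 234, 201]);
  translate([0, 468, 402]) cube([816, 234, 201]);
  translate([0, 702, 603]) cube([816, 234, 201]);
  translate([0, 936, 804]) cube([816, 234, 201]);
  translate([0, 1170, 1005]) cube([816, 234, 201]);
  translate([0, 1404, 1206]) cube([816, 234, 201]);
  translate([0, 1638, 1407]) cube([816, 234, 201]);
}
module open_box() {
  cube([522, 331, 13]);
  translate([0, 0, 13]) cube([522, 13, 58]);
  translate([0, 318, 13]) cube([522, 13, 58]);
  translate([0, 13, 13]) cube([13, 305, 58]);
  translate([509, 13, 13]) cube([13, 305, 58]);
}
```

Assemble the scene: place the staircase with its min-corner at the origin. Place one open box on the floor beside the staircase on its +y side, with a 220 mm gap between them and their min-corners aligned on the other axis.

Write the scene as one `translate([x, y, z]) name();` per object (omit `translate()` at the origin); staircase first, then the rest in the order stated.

staircase();
translate([0, 2092, 0]) open_box();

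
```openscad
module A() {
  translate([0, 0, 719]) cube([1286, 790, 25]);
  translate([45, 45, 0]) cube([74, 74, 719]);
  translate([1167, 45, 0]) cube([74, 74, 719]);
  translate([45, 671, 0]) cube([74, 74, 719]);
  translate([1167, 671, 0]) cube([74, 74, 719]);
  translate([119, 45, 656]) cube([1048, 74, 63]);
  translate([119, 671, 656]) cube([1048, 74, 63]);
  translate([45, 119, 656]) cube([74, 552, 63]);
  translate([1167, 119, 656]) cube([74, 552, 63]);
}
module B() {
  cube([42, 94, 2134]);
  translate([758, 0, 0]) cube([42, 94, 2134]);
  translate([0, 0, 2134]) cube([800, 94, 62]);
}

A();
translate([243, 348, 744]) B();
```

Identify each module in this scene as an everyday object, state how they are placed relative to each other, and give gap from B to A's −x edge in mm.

The door frame's min-x is at 243; the table's min-x is 0; gap = 243 mm.

A is a table. B is a door frame. The door frame is on top of the table, centred. The gap from the door frame to the table's −x edge is 243 mm.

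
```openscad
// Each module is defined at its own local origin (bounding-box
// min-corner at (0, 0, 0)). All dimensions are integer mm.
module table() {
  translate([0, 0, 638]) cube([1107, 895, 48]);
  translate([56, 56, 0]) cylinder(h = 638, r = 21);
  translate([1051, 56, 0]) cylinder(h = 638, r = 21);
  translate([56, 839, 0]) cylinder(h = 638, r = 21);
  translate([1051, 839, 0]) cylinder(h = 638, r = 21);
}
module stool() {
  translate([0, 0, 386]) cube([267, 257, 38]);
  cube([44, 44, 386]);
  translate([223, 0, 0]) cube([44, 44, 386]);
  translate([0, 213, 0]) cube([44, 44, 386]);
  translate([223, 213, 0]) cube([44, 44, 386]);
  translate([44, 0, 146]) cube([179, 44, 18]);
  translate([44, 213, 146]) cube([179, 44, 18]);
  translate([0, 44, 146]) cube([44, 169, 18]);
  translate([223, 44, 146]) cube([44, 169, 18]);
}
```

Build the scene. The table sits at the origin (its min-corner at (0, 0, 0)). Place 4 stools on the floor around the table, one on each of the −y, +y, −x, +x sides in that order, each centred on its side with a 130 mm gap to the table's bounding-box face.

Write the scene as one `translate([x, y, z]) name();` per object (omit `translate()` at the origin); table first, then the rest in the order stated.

table();
translate([420, -387, 0]) stool();
translate([420, 1025, 0]) stool();
translate([-397, 319, 0]) stool();
translate([1237, 319, 0]) stool();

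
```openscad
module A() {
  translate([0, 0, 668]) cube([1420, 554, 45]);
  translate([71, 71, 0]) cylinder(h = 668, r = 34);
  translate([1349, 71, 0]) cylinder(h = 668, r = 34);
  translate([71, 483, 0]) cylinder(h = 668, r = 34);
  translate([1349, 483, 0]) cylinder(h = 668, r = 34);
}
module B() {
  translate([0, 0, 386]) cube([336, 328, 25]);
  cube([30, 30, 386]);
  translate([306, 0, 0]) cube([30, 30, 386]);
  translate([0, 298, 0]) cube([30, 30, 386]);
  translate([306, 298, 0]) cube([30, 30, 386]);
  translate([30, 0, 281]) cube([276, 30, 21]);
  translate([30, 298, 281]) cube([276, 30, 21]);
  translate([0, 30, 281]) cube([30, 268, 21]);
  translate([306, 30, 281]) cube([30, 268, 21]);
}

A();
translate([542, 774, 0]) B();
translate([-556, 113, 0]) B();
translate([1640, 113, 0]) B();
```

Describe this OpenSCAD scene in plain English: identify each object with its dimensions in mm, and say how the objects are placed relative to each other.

A is a table with a 1420×554 mm rectangular top, 45 mm thick, top surface at z = 713 mm, supported by four round legs of 68 mm diameter, each leg's bounding box inset 37 mm from the nearest pair of top edges, running from the floor.

B is a four-legged stool. The seat is 336×328 mm, 25 mm thick, top at z = 411 mm. It stands on four square legs, each 30×30 mm in cross-section, from z = 0 to the seat underside, each flush with a corner of the seat. Four stretchers, 30 mm wide and 21 mm tall, connect adjacent legs with their undersides at z = 281 mm, each running between the inner faces of the legs it joins and aligned with the legs' outer faces on the other axis.

Three stools sit around the table at the +y, −x, +x sides.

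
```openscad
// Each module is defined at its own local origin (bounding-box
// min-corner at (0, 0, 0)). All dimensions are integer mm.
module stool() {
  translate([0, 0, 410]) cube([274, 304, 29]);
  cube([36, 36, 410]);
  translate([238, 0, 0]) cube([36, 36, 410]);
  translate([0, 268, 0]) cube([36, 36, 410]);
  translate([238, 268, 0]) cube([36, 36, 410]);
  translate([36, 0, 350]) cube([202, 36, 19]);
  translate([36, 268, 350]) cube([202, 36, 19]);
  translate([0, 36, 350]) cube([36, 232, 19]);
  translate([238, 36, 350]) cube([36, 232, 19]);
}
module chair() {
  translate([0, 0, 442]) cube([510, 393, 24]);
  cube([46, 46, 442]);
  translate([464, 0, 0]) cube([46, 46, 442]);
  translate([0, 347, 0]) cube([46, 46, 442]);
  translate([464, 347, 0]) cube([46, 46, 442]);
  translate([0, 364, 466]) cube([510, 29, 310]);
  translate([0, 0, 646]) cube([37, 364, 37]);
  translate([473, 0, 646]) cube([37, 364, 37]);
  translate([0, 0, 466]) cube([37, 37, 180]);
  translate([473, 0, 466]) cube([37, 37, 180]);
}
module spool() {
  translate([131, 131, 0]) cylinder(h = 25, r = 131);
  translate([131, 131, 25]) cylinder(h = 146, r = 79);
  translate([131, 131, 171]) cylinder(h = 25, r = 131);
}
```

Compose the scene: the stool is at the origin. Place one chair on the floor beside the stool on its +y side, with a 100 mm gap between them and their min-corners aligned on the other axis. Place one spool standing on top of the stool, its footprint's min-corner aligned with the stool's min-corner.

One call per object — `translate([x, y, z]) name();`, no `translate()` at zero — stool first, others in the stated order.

stool();
translate([0, 404, 0]) chair();
translate([0, 0, 439]) spool();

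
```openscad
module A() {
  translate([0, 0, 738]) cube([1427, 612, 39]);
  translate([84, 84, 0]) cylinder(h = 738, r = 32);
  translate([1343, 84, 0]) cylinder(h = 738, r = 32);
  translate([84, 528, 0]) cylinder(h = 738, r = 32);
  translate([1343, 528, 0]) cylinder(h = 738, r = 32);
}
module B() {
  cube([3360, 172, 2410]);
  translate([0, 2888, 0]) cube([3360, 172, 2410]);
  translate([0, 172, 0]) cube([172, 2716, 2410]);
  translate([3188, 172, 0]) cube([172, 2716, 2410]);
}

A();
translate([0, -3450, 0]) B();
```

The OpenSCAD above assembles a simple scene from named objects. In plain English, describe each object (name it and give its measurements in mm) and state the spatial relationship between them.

A is a rectangular dining table. The top is 1427×612×39 mm with its upper surface at z = 777 mm. It stands on four round legs of 64 mm diameter, each leg's bounding box inset 52 mm from the nearest pair of top edges, running from the floor to the underside of the top.

B is the wall frame of a small rectangular building: four walls, each 2410 mm tall and 172 mm thick, enclosing a footprint 3360 mm (x) by 3060 mm (y) outside-to-outside, with no floor or roof. The front and back walls (the −y and +y sides) span the full width; the two side walls fit between them.

The house frame is on the floor beside the table on its −y side.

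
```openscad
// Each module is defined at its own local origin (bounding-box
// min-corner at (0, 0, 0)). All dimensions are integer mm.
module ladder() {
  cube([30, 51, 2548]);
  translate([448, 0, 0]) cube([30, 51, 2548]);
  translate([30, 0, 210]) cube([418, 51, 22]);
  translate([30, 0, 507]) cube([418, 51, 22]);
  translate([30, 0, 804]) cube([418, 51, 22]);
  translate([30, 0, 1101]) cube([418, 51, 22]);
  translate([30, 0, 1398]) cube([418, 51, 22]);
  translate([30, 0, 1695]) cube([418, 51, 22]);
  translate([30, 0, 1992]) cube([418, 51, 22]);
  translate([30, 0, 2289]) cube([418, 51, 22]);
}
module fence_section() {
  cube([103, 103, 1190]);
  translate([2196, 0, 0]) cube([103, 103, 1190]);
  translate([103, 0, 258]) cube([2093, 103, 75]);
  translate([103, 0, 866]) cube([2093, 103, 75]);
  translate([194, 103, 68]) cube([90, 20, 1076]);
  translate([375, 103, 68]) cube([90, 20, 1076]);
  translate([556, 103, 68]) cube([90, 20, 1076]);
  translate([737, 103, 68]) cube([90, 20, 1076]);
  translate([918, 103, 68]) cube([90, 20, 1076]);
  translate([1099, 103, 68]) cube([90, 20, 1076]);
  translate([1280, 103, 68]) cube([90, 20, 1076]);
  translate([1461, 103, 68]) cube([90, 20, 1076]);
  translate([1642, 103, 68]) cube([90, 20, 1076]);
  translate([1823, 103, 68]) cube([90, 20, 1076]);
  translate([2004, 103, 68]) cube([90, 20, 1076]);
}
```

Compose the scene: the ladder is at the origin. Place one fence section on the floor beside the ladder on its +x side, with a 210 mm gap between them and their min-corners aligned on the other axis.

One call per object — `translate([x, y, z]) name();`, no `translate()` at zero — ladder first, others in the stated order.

ladder();
translate([688, 0, 0]) fence_section();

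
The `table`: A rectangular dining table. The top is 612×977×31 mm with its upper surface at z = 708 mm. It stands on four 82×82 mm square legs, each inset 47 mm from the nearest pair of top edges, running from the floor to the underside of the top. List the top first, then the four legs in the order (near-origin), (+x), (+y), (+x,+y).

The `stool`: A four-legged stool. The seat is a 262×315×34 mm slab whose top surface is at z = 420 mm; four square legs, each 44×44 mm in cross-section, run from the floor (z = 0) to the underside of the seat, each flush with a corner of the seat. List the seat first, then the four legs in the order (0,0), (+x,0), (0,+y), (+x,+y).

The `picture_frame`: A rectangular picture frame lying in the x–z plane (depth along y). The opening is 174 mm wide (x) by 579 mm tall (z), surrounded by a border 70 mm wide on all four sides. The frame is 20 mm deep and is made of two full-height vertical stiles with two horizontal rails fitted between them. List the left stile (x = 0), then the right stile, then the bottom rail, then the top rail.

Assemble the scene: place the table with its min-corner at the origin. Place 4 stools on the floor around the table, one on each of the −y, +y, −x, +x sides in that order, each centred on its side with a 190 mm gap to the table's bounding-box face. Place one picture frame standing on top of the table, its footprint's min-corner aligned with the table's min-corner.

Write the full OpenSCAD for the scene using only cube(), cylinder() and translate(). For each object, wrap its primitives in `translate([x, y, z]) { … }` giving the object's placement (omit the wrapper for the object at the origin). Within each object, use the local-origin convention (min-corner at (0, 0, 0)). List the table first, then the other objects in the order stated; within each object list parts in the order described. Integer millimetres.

translate([0, 0, 677]) cube([612, 977, 31]);
translate([47, 47, 0]) cube([82, 82, 677]);
translate([483, 47, 0]) cube([82, 82, 677]);
translate([47, 848, 0]) cube([82, 82, 677]);
translate([483, 848, 0]) cube([82, 82, 677]);
translate([175, -505, 0]) {
  translate([0, 0, 386]) cube([262, 315, 34]);
  cube([44, 44, 386]);
  translate([218, 0, 0]) cube([44, 44, 386]);
  translate([0, 271, 0]) cube([44, 44, 386]);
  translate([218, 271, 0]) cube([44, 44, 386]);
}
translate([175, 1167, 0]) {
  translate([0, 0, 386]) cube([262, 315, 34]);
  cube([44, 44, 386]);
  translate([218, 0, 0]) cube([44, 44, 386]);
  translate([0, 271, 0]) cube([44, 44, 386]);
  translate([218, 271, 0]) cube([44, 44, 386]);
}
translate([-452, 331, 0]) {
  translate([0, 0, 386]) cube([262, 315, 34]);
  cube([44, 44, 386]);
  translate([218, 0, 0]) cube([44, 44, 386]);
  translate([0, 271, 0]) cube([44, 44, 386]);
  translate([218, 271, 0]) cube([44, 44, 386]);
}
translate([802, 331, 0]) {
  translate([0, 0, 386]) cube([262, 315, 34]);
  cube([44, 44, 386]);
  translate([218, 0, 0]) cube([44, 44, 386]);
  translate([0, 271, 0]) cube([44, 44, 386]);
  translate([218, 271, 0]) cube([44, 44, 386]);
}
translate([0, 0, 708]) {
  cube([70, 20, 719]);
  translate([244, 0, 0]) cube([70, 20, 719]);
  translate([70, 0, 0]) cube([174, 20, 70]);
  translate([70, 0, 649]) cube([174, 20, 70]);
}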